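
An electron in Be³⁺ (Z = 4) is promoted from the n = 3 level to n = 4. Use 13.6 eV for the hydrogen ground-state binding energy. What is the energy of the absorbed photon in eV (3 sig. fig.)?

10.6 eV

The Bohr energies scale as Z², so for Z = 4: E_n = −217.6/n² eV.
E_4 = −217.6/16 = −13.60 eV and E_3 = −217.6/9 = −24.18 eV.
The photon energy is |E_4 − E_3| = 10.6 eV.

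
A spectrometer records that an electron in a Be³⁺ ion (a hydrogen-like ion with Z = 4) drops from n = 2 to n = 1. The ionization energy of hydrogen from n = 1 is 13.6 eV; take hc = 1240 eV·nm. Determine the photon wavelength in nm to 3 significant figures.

7.60 nm

For Z = 4 the level energies scale as Z², so the effective Rydberg energy is 13.6 × 16 = 217.6 eV.
ΔE = 217.6 × (1/1² − 1/2²) = 217.6 × 0.7500 = 163.2 eV.
λ = hc/ΔE = 1240 / 163.2 = 7.60 nm.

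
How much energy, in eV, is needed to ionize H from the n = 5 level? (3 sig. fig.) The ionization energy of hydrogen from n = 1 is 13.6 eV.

E_5 = −13.60/25 = −0.544 eV, so ionization (to E = 0) requires 0.544 eV.

0.544 eV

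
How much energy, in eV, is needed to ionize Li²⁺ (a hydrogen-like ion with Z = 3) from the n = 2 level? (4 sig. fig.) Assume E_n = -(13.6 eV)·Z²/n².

30.60 eV

E_n = −13.6 Z²/n² = −122.4/n² eV for Z = 3.
E_2 = −122.4/4 = −30.60 eV, so ionization (to E = 0) requires 30.60 eV.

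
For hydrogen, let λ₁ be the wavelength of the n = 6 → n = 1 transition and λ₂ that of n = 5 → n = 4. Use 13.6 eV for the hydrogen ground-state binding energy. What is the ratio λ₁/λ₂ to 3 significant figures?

0.0231

λ ∝ 1/ΔE ∝ 1/(1/n_f² − 1/n_i²), and the Z² and hc factors cancel in the ratio.
λ₁/λ₂ = (1/4² − 1/5²)/(1/1² − 1/6²) = 0.02250/0.9722 = 0.0231.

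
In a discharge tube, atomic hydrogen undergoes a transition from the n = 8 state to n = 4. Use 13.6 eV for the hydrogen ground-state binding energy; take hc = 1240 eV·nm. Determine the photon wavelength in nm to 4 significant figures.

1945 nm

ΔE = 13.60 × (1/4² − 1/8²) = 13.60 × 0.04688 = 0.6375 eV.
λ = hc/ΔE = 1240 / 0.6375 = 1945 nm.
This line belongs to the Brackett series.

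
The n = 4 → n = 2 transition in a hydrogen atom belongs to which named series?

The series is set by the lower level: n_f = 2 is the Balmer series.

Balmer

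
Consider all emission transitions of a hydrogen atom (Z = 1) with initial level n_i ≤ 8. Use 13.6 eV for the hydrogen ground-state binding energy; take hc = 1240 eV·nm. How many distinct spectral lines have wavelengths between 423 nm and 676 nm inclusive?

3

Enumerate all n_i → n_f pairs with 1 ≤ n_f < n_i ≤ 8 and compute λ = 1240 / [13.6·1·(1/n_f² − 1/n_i²)].
Lines falling in [423, 676] nm: 5→2 (434.2 nm), 4→2 (486.3 nm), 3→2 (656.5 nm).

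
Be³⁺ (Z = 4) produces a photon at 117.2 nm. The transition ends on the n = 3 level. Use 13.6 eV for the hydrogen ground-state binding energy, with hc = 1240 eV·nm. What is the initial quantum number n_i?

The photon energy is ΔE = hc/λ = 1240 / 117.2 = 10.58 eV.
With Z = 4, ΔE = 217.6 × (1/n_f² − 1/n_i²), so 1/n_f² − 1/n_i² = 0.04862.
With n_f = 3: 1/n_i² = 1/9 − 0.04862 = 0.06249, so n_i ≈ 4.00.

n_i = 4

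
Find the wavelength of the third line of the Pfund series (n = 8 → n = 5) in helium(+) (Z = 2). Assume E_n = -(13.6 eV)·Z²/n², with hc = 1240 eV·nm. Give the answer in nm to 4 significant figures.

The Pfund series terminates on n_f = 5; the third line has n_i = 5+3 = 8.
ΔE = 54.40 × (1/5² − 1/8²) = 1.326 eV.
λ = 1240 / 1.326 = 935.1 nm.

935.1 nm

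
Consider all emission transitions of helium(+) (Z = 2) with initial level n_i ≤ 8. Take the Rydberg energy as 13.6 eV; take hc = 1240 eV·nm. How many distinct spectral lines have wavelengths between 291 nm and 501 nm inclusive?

Enumerate all n_i → n_f pairs with 1 ≤ n_f < n_i ≤ 8 and compute λ = 1240 / [13.6·4·(1/n_f² − 1/n_i²)].
Lines falling in [291, 501] nm: 5→3 (320.5 nm), 4→3 (468.9 nm), 8→4 (486.3 nm).

3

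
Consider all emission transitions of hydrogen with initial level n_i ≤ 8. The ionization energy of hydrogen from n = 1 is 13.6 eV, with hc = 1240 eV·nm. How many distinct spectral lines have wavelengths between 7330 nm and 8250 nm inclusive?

Enumerate all n_i → n_f pairs with 1 ≤ n_f < n_i ≤ 8 and compute λ = 1240 / [13.6·1·(1/n_f² − 1/n_i²)].
Lines falling in [7330, 8250] nm: 6→5 (7460 nm), 8→6 (7503 nm).

2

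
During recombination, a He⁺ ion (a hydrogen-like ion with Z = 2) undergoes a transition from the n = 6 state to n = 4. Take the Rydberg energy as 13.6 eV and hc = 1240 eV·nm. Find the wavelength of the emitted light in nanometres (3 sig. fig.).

656 nm

For Z = 2 the level energies scale as Z², so the effective Rydberg energy is 13.6 × 4 = 54.40 eV.
ΔE = 54.40 × (1/4² − 1/6²) = 54.40 × 0.03472 = 1.889 eV.
λ = hc/ΔE = 1240 / 1.889 = 656 nm.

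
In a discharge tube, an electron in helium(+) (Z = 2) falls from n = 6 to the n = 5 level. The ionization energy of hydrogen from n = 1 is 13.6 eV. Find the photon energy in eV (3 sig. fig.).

The Bohr energies scale as Z², so for Z = 2: E_n = −54.40/n² eV.
E_6 = −54.40/36 = −1.511 eV and E_5 = −54.40/25 = −2.176 eV.
The photon energy is |E_6 − E_5| = 0.665 eV.

0.665 eV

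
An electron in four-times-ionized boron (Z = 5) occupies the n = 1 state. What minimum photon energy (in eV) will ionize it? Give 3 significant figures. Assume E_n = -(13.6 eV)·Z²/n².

E_n = −13.6 Z²/n² = −340.0/n² eV for Z = 5.
E_1 = −340.0/1 = −340 eV, so ionization (to E = 0) requires 340 eV.

340 eV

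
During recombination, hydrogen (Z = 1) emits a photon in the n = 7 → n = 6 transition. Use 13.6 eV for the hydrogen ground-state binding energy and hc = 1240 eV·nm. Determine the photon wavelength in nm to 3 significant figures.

12400 nm

ΔE = 13.60 × (1/6² − 1/7²) = 13.60 × 0.007370 = 0.1002 eV.
λ = hc/ΔE = 1240 / 0.1002 = 12400 nm.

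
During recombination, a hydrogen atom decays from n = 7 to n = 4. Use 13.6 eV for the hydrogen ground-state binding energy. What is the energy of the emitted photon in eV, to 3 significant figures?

E_7 = −13.60/49 = −0.2776 eV and E_4 = −13.60/16 = −0.8500 eV.
The photon energy is |E_7 − E_4| = 0.572 eV.

0.572 eV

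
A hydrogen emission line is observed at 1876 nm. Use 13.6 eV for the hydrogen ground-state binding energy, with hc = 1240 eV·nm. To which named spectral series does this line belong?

Paschen

ΔE = 1240/1876 = 0.6610 eV.
This matches 13.6 × (1/3² − 1/4²), so n_f = 3: the Paschen series.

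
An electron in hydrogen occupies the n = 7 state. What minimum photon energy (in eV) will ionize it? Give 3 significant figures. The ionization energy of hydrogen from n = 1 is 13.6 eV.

E_7 = −13.60/49 = −0.278 eV, so ionization (to E = 0) requires 0.278 eV.

0.278 eV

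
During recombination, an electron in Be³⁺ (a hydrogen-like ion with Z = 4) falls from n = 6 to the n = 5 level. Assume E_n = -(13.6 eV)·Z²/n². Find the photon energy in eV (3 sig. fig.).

The Bohr energies scale as Z², so for Z = 4: E_n = −217.6/n² eV.
E_6 = −217.6/36 = −6.044 eV and E_5 = −217.6/25 = −8.704 eV.
The photon energy is |E_6 − E_5| = 2.66 eV.

2.66 eV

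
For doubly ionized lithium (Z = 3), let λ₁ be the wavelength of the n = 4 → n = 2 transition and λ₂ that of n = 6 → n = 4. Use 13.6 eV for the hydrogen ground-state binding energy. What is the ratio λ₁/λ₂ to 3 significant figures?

λ ∝ 1/ΔE ∝ 1/(1/n_f² − 1/n_i²), and the Z² and hc factors cancel in the ratio.
λ₁/λ₂ = (1/4² − 1/6²)/(1/2² − 1/4²) = 0.03472/0.1875 = 0.185.

0.185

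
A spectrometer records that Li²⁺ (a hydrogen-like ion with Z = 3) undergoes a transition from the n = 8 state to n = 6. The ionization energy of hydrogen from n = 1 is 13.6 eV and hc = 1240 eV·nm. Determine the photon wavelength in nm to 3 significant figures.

For Z = 3 the level energies scale as Z², so the effective Rydberg energy is 13.6 × 9 = 122.4 eV.
ΔE = 122.4 × (1/6² − 1/8²) = 122.4 × 0.01215 = 1.488 eV.
λ = hc/ΔE = 1240 / 1.488 = 834 nm.

834 nm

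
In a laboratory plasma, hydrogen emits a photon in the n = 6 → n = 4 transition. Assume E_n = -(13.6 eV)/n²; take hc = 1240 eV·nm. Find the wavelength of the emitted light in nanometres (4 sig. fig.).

ΔE = 13.60 × (1/4² − 1/6²) = 13.60 × 0.03472 = 0.4722 eV.
λ = hc/ΔE = 1240 / 0.4722 = 2626 nm.
This line belongs to the Brackett series.

2626 nm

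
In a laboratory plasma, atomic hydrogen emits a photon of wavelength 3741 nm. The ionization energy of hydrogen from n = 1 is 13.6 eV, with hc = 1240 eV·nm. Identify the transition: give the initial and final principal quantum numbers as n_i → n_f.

The photon energy is ΔE = hc/λ = 1240 / 3741 = 0.3315 eV.
With Z = 1, ΔE = 13.60 × (1/n_f² − 1/n_i²), so 1/n_f² − 1/n_i² = 0.02437.
Trying n_f = 5 gives 1/n_i² = 0.01563, i.e. n_i ≈ 8; this pair matches.

n_i = 8, n_f = 5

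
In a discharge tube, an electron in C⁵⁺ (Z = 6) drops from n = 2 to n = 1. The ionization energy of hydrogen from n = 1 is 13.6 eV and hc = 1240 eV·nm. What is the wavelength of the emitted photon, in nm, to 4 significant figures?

3.377 nm

For Z = 6 the level energies scale as Z², so the effective Rydberg energy is 13.6 × 36 = 489.6 eV.
ΔE = 489.6 × (1/1² − 1/2²) = 489.6 × 0.7500 = 367.2 eV.
λ = hc/ΔE = 1240 / 367.2 = 3.377 nm.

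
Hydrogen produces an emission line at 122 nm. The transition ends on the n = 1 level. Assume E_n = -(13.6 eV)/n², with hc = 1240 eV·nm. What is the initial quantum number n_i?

The photon energy is ΔE = hc/λ = 1240 / 122 = 10.16 eV.
With Z = 1, ΔE = 13.60 × (1/n_f² − 1/n_i²), so 1/n_f² − 1/n_i² = 0.7473.
With n_f = 1: 1/n_i² = 1/1 − 0.7473 = 0.2527, so n_i ≈ 1.99.

n_i = 2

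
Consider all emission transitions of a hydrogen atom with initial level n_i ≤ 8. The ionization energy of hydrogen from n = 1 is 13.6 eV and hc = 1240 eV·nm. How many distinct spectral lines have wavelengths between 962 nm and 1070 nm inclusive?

1

Enumerate all n_i → n_f pairs with 1 ≤ n_f < n_i ≤ 8 and compute λ = 1240 / [13.6·1·(1/n_f² − 1/n_i²)].
Lines falling in [962, 1070] nm: 7→3 (1005 nm).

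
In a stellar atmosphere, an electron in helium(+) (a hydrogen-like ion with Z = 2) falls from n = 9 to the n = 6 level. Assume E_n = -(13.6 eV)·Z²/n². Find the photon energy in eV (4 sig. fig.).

The Bohr energies scale as Z², so for Z = 2: E_n = −54.40/n² eV.
E_9 = −54.40/81 = −0.6716 eV and E_6 = −54.40/36 = −1.511 eV.
The photon energy is |E_9 − E_6| = 0.8395 eV.

0.8395 eV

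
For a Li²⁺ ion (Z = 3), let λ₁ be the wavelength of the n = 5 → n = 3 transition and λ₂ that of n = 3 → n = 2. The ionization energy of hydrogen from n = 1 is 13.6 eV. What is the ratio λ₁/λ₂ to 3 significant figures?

1.95

λ ∝ 1/ΔE ∝ 1/(1/n_f² − 1/n_i²), and the Z² and hc factors cancel in the ratio.
λ₁/λ₂ = (1/2² − 1/3²)/(1/3² − 1/5²) = 0.1389/0.07111 = 1.95.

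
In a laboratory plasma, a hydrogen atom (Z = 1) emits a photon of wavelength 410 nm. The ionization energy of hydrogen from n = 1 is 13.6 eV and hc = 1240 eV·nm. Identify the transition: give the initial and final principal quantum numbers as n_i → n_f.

The photon energy is ΔE = hc/λ = 1240 / 410 = 3.024 eV.
With Z = 1, ΔE = 13.60 × (1/n_f² − 1/n_i²), so 1/n_f² − 1/n_i² = 0.2224.
Trying n_f = 2 gives 1/n_i² = 0.02762, i.e. n_i ≈ 6; this pair matches.

n_i = 6, n_f = 2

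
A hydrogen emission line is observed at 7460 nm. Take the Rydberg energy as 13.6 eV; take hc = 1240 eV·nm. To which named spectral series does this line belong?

ΔE = 1240/7460 = 0.1662 eV.
This matches 13.6 × (1/5² − 1/6²), so n_f = 5: the Pfund series.

Pfund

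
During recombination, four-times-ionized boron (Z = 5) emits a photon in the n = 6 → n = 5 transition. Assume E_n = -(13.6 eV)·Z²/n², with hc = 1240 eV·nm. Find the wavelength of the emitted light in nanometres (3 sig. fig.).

298 nm

For Z = 5 the level energies scale as Z², so the effective Rydberg energy is 13.6 × 25 = 340.0 eV.
ΔE = 340.0 × (1/5² − 1/6²) = 340.0 × 0.01222 = 4.156 eV.
λ = hc/ΔE = 1240 / 4.156 = 298 nm.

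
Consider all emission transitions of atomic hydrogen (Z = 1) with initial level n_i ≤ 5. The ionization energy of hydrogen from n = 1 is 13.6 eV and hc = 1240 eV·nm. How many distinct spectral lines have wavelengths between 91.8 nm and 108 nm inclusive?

3

Enumerate all n_i → n_f pairs with 1 ≤ n_f < n_i ≤ 5 and compute λ = 1240 / [13.6·1·(1/n_f² − 1/n_i²)].
Lines falling in [91.8, 108] nm: 5→1 (94.98 nm), 4→1 (97.25 nm), 3→1 (102.6 nm).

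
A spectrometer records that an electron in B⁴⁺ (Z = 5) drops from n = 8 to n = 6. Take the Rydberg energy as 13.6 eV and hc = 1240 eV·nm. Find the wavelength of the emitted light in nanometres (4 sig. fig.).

300.1 nm

For Z = 5 the level energies scale as Z², so the effective Rydberg energy is 13.6 × 25 = 340.0 eV.
ΔE = 340.0 × (1/6² − 1/8²) = 340.0 × 0.01215 = 4.132 eV.
λ = hc/ΔE = 1240 / 4.132 = 300.1 nm.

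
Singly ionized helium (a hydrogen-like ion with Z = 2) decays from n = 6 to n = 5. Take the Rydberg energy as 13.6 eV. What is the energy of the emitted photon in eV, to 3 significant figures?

0.665 eV

The Bohr energies scale as Z², so for Z = 2: E_n = −54.40/n² eV.
E_6 = −54.40/36 = −1.511 eV and E_5 = −54.40/25 = −2.176 eV.
The photon energy is |E_6 − E_5| = 0.665 eV.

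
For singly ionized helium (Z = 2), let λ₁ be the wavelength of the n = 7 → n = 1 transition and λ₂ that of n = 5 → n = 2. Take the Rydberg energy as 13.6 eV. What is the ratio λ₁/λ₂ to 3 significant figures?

0.214

λ ∝ 1/ΔE ∝ 1/(1/n_f² − 1/n_i²), and the Z² and hc factors cancel in the ratio.
λ₁/λ₂ = (1/2² − 1/5²)/(1/1² − 1/7²) = 0.2100/0.9796 = 0.214.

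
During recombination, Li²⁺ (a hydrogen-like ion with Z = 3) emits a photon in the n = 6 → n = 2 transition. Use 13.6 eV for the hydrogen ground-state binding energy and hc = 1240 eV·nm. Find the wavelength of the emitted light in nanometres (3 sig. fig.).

For Z = 3 the level energies scale as Z², so the effective Rydberg energy is 13.6 × 9 = 122.4 eV.
ΔE = 122.4 × (1/2² − 1/6²) = 122.4 × 0.2222 = 27.20 eV.
λ = hc/ΔE = 1240 / 27.20 = 45.6 nm.

45.6 nm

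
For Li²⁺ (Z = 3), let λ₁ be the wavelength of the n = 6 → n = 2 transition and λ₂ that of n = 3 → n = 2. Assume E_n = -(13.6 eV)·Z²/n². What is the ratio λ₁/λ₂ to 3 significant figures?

0.625

λ ∝ 1/ΔE ∝ 1/(1/n_f² − 1/n_i²), and the Z² and hc factors cancel in the ratio.
λ₁/λ₂ = (1/2² − 1/3²)/(1/2² − 1/6²) = 0.1389/0.2222 = 0.625.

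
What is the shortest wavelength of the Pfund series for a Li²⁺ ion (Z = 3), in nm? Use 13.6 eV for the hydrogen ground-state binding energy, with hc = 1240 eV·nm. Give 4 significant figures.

253.3 nm

The Pfund series has lower level n_f = 5; the series limit corresponds to n_i → ∞.
ΔE_max = 13.6 × 9 / 5² = 4.896 eV.
λ_min = 1240 / 4.896 = 253.3 nm.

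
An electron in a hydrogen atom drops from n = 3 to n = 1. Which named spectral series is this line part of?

Lyman

The series is set by the lower level: n_f = 1 is the Lyman series.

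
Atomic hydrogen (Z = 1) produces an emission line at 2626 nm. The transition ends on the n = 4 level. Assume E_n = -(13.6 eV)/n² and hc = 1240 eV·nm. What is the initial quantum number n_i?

The photon energy is ΔE = hc/λ = 1240 / 2626 = 0.4722 eV.
With Z = 1, ΔE = 13.60 × (1/n_f² − 1/n_i²), so 1/n_f² − 1/n_i² = 0.03472.
With n_f = 4: 1/n_i² = 1/16 − 0.03472 = 0.02778, so n_i ≈ 6.00.

n_i = 6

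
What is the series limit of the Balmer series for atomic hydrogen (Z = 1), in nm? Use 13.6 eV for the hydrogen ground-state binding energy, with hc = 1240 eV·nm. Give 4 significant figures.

The Balmer series has lower level n_f = 2; the series limit corresponds to n_i → ∞.
ΔE_max = 13.6 × 1 / 2² = 3.400 eV.
λ_min = 1240 / 3.400 = 364.7 nm.

364.7 nm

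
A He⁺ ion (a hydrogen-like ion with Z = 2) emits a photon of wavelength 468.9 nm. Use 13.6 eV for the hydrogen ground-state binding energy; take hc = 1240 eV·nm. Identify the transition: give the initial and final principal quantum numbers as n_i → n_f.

The photon energy is ΔE = hc/λ = 1240 / 468.9 = 2.644 eV.
With Z = 2, ΔE = 54.40 × (1/n_f² − 1/n_i²), so 1/n_f² − 1/n_i² = 0.04861.
Trying n_f = 3 gives 1/n_i² = 0.06250, i.e. n_i ≈ 4; this pair matches.

n_i = 4, n_f = 3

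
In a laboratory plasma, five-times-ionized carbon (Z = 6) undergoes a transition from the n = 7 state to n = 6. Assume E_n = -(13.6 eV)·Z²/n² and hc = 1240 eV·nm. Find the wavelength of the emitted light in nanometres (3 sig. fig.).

For Z = 6 the level energies scale as Z², so the effective Rydberg energy is 13.6 × 36 = 489.6 eV.
ΔE = 489.6 × (1/6² − 1/7²) = 489.6 × 0.007370 = 3.608 eV.
λ = hc/ΔE = 1240 / 3.608 = 344 nm.

344 nm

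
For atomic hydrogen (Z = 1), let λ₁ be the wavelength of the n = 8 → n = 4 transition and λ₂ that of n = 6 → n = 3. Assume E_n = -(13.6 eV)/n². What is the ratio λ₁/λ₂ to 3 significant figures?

λ ∝ 1/ΔE ∝ 1/(1/n_f² − 1/n_i²), and the Z² and hc factors cancel in the ratio.
λ₁/λ₂ = (1/3² − 1/6²)/(1/4² − 1/8²) = 0.08333/0.04688 = 1.78.

1.78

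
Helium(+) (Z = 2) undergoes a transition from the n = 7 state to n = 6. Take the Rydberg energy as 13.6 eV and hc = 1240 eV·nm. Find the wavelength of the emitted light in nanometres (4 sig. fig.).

3093 nm

For Z = 2 the level energies scale as Z², so the effective Rydberg energy is 13.6 × 4 = 54.40 eV.
ΔE = 54.40 × (1/6² − 1/7²) = 54.40 × 0.007370 = 0.4009 eV.
λ = hc/ΔE = 1240 / 0.4009 = 3093 nm.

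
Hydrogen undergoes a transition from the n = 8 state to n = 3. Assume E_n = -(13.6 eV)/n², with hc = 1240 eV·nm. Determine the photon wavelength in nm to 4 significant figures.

ΔE = 13.60 × (1/3² − 1/8²) = 13.60 × 0.09549 = 1.299 eV.
λ = hc/ΔE = 1240 / 1.299 = 954.9 nm.

954.9 nm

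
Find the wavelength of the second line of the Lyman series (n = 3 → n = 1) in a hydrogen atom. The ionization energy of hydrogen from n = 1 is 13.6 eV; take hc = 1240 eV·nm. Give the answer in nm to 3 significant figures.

103 nm

The Lyman series terminates on n_f = 1; the second line has n_i = 1+2 = 3.
ΔE = 13.60 × (1/1² − 1/3²) = 12.09 eV.
λ = 1240 / 12.09 = 103 nm.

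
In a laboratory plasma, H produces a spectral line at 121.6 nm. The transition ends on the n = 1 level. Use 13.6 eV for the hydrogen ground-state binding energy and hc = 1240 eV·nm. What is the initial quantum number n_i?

The photon energy is ΔE = hc/λ = 1240 / 121.6 = 10.20 eV.
With Z = 1, ΔE = 13.60 × (1/n_f² − 1/n_i²), so 1/n_f² − 1/n_i² = 0.7498.
With n_f = 1: 1/n_i² = 1/1 − 0.7498 = 0.2502, so n_i ≈ 2.00.

n_i = 2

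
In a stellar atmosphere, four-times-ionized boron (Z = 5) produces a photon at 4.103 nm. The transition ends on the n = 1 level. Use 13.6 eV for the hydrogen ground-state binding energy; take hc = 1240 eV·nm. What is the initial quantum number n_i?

The photon energy is ΔE = hc/λ = 1240 / 4.103 = 302.2 eV.
With Z = 5, ΔE = 340.0 × (1/n_f² − 1/n_i²), so 1/n_f² − 1/n_i² = 0.8889.
With n_f = 1: 1/n_i² = 1/1 − 0.8889 = 0.1111, so n_i ≈ 3.00.

n_i = 3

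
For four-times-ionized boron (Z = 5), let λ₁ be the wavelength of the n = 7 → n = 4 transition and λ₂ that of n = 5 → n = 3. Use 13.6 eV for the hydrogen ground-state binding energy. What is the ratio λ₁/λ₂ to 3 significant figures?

λ ∝ 1/ΔE ∝ 1/(1/n_f² − 1/n_i²), and the Z² and hc factors cancel in the ratio.
λ₁/λ₂ = (1/3² − 1/5²)/(1/4² − 1/7²) = 0.07111/0.04209 = 1.69.

1.69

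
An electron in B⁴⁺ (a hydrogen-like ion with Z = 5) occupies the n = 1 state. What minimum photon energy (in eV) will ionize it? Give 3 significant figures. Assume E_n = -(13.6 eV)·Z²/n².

340 eV

E_n = −13.6 Z²/n² = −340.0/n² eV for Z = 5.
E_1 = −340.0/1 = −340 eV, so ionization (to E = 0) requires 340 eV.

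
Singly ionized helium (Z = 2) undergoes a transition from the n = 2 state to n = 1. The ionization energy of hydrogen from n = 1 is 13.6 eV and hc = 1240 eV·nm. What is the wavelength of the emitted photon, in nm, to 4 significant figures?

30.39 nm

For Z = 2 the level energies scale as Z², so the effective Rydberg energy is 13.6 × 4 = 54.40 eV.
ΔE = 54.40 × (1/1² − 1/2²) = 54.40 × 0.7500 = 40.80 eV.
λ = hc/ΔE = 1240 / 40.80 = 30.39 nm.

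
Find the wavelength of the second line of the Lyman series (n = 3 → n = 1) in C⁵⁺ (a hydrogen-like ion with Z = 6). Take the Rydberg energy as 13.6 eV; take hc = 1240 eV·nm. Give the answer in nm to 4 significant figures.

The Lyman series terminates on n_f = 1; the second line has n_i = 1+2 = 3.
ΔE = 489.6 × (1/1² − 1/3²) = 435.2 eV.
λ = 1240 / 435.2 = 2.849 nm.

2.849 nm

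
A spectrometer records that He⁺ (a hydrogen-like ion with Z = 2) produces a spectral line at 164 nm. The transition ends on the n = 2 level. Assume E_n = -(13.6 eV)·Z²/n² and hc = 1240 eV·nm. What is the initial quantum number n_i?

n_i = 3

The photon energy is ΔE = hc/λ = 1240 / 164 = 7.561 eV.
With Z = 2, ΔE = 54.40 × (1/n_f² − 1/n_i²), so 1/n_f² − 1/n_i² = 0.1390.
With n_f = 2: 1/n_i² = 1/4 − 0.1390 = 0.1110, so n_i ≈ 3.00.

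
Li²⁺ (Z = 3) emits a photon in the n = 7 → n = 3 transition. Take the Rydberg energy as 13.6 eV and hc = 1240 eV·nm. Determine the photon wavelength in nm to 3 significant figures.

For Z = 3 the level energies scale as Z², so the effective Rydberg energy is 13.6 × 9 = 122.4 eV.
ΔE = 122.4 × (1/3² − 1/7²) = 122.4 × 0.09070 = 11.10 eV.
λ = hc/ΔE = 1240 / 11.10 = 112 nm.

112 nm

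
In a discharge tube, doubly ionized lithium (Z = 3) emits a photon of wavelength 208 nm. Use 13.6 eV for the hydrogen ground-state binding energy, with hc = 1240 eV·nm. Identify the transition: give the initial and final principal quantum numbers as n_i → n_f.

The photon energy is ΔE = hc/λ = 1240 / 208 = 5.962 eV.
With Z = 3, ΔE = 122.4 × (1/n_f² − 1/n_i²), so 1/n_f² − 1/n_i² = 0.04871.
Trying n_f = 3 gives 1/n_i² = 0.06241, i.e. n_i ≈ 4; this pair matches.

n_i = 4, n_f = 3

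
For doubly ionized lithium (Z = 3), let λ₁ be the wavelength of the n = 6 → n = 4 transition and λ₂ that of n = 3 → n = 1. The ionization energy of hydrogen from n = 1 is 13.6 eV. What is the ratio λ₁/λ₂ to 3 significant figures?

25.6

λ ∝ 1/ΔE ∝ 1/(1/n_f² − 1/n_i²), and the Z² and hc factors cancel in the ratio.
λ₁/λ₂ = (1/1² − 1/3²)/(1/4² − 1/6²) = 0.8889/0.03472 = 25.6.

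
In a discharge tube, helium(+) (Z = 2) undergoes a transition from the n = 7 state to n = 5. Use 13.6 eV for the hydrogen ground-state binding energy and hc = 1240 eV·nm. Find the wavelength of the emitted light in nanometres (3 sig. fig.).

1160 nm

For Z = 2 the level energies scale as Z², so the effective Rydberg energy is 13.6 × 4 = 54.40 eV.
ΔE = 54.40 × (1/5² − 1/7²) = 54.40 × 0.01959 = 1.066 eV.
λ = hc/ΔE = 1240 / 1.066 = 1160 nm.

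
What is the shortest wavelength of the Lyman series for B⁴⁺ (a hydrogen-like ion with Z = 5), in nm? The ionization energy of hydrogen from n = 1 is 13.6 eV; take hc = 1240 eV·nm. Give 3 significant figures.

The Lyman series has lower level n_f = 1; the series limit corresponds to n_i → ∞.
ΔE_max = 13.6 × 25 / 1² = 340.0 eV.
λ_min = 1240 / 340.0 = 3.65 nm.

3.65 nm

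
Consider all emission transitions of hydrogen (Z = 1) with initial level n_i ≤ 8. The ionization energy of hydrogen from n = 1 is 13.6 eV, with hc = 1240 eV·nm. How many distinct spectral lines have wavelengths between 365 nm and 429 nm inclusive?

Enumerate all n_i → n_f pairs with 1 ≤ n_f < n_i ≤ 8 and compute λ = 1240 / [13.6·1·(1/n_f² − 1/n_i²)].
Lines falling in [365, 429] nm: 8→2 (389.0 nm), 7→2 (397.1 nm), 6→2 (410.3 nm).

3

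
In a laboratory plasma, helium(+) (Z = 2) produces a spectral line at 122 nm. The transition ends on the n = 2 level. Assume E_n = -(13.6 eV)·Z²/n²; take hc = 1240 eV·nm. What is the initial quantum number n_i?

The photon energy is ΔE = hc/λ = 1240 / 122 = 10.16 eV.
With Z = 2, ΔE = 54.40 × (1/n_f² − 1/n_i²), so 1/n_f² − 1/n_i² = 0.1868.
With n_f = 2: 1/n_i² = 1/4 − 0.1868 = 0.06316, so n_i ≈ 3.98.

n_i = 4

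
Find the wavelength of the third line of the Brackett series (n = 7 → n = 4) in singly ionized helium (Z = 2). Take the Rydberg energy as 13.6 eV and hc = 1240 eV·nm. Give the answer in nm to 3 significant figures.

The Brackett series terminates on n_f = 4; the third line has n_i = 4+3 = 7.
ΔE = 54.40 × (1/4² − 1/7²) = 2.290 eV.
λ = 1240 / 2.290 = 542 nm.

542 nm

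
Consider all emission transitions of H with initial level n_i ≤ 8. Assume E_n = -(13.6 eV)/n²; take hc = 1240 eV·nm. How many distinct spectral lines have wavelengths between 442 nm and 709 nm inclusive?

Enumerate all n_i → n_f pairs with 1 ≤ n_f < n_i ≤ 8 and compute λ = 1240 / [13.6·1·(1/n_f² − 1/n_i²)].
Lines falling in [442, 709] nm: 4→2 (486.3 nm), 3→2 (656.5 nm).

2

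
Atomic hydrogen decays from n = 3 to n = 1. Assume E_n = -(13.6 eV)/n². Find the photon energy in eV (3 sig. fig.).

E_3 = −13.60/9 = −1.511 eV and E_1 = −13.60/1 = −13.60 eV.
The photon energy is |E_3 − E_1| = 12.1 eV.

12.1 eV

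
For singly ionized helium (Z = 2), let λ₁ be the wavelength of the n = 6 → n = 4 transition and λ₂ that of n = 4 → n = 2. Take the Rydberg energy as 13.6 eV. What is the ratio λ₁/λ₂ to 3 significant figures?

λ ∝ 1/ΔE ∝ 1/(1/n_f² − 1/n_i²), and the Z² and hc factors cancel in the ratio.
λ₁/λ₂ = (1/2² − 1/4²)/(1/4² − 1/6²) = 0.1875/0.03472 = 5.40.

5.40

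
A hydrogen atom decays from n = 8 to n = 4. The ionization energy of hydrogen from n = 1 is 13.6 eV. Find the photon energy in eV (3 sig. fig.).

E_8 = −13.60/64 = −0.2125 eV and E_4 = −13.60/16 = −0.8500 eV.
The photon energy is |E_8 − E_4| = 0.638 eV.

0.638 eV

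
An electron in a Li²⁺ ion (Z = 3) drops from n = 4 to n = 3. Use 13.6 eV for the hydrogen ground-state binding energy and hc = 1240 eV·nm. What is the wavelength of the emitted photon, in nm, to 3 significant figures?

208 nm

For Z = 3 the level energies scale as Z², so the effective Rydberg energy is 13.6 × 9 = 122.4 eV.
ΔE = 122.4 × (1/3² − 1/4²) = 122.4 × 0.04861 = 5.950 eV.
λ = hc/ΔE = 1240 / 5.950 = 208 nm.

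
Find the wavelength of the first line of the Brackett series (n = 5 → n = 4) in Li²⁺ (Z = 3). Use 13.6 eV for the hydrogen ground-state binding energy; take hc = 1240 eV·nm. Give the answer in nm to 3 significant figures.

450 nm

The Brackett series terminates on n_f = 4; the first line has n_i = 4+1 = 5.
ΔE = 122.4 × (1/4² − 1/5²) = 2.754 eV.
λ = 1240 / 2.754 = 450 nm.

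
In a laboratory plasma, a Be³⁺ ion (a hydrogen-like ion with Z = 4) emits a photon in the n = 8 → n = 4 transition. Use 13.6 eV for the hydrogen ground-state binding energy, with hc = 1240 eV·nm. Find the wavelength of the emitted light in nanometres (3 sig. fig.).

For Z = 4 the level energies scale as Z², so the effective Rydberg energy is 13.6 × 16 = 217.6 eV.
ΔE = 217.6 × (1/4² − 1/8²) = 217.6 × 0.04688 = 10.20 eV.
λ = hc/ΔE = 1240 / 10.20 = 122 nm.

122 nm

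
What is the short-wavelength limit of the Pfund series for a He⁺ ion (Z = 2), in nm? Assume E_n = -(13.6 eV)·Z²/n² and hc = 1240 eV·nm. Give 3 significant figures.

The Pfund series has lower level n_f = 5; the series limit corresponds to n_i → ∞.
ΔE_max = 13.6 × 4 / 5² = 2.176 eV.
λ_min = 1240 / 2.176 = 570 nm.

570 nm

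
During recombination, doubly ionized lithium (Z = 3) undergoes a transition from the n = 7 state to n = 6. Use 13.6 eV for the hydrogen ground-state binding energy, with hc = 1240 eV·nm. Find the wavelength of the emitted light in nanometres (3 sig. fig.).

1370 nm

For Z = 3 the level energies scale as Z², so the effective Rydberg energy is 13.6 × 9 = 122.4 eV.
ΔE = 122.4 × (1/6² − 1/7²) = 122.4 × 0.007370 = 0.9020 eV.
λ = hc/ΔE = 1240 / 0.9020 = 1370 nm.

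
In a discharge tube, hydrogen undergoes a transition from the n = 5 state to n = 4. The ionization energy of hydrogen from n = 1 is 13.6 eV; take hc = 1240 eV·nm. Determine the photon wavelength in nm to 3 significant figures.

ΔE = 13.60 × (1/4² − 1/5²) = 13.60 × 0.02250 = 0.3060 eV.
λ = hc/ΔE = 1240 / 0.3060 = 4050 nm.

4050 nm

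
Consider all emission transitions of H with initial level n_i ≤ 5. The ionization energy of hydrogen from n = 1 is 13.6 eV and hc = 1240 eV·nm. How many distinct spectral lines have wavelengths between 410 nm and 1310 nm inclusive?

4

Enumerate all n_i → n_f pairs with 1 ≤ n_f < n_i ≤ 5 and compute λ = 1240 / [13.6·1·(1/n_f² − 1/n_i²)].
Lines falling in [410, 1310] nm: 5→2 (434.2 nm), 4→2 (486.3 nm), 3→2 (656.5 nm), 5→3 (1282 nm).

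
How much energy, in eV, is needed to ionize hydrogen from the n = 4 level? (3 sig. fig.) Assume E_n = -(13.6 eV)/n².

E_4 = −13.60/16 = −0.850 eV, so ionization (to E = 0) requires 0.850 eV.

0.850 eV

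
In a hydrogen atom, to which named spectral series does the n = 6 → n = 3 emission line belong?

Paschen

The series is set by the lower level: n_f = 3 is the Paschen series.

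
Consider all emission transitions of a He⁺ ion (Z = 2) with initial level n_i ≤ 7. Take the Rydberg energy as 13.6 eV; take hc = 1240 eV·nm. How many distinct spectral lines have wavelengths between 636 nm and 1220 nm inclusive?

3

Enumerate all n_i → n_f pairs with 1 ≤ n_f < n_i ≤ 7 and compute λ = 1240 / [13.6·4·(1/n_f² − 1/n_i²)].
Lines falling in [636, 1220] nm: 6→4 (656.5 nm), 5→4 (1013 nm), 7→5 (1163 nm).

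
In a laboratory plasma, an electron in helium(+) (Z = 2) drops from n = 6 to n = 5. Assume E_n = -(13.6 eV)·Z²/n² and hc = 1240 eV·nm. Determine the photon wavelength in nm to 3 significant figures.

1860 nm

For Z = 2 the level energies scale as Z², so the effective Rydberg energy is 13.6 × 4 = 54.40 eV.
ΔE = 54.40 × (1/5² − 1/6²) = 54.40 × 0.01222 = 0.6649 eV.
λ = hc/ΔE = 1240 / 0.6649 = 1860 nm.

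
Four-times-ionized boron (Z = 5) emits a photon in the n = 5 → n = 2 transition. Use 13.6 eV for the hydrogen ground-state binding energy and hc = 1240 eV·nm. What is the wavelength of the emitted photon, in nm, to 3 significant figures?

For Z = 5 the level energies scale as Z², so the effective Rydberg energy is 13.6 × 25 = 340.0 eV.
ΔE = 340.0 × (1/2² − 1/5²) = 340.0 × 0.2100 = 71.40 eV.
λ = hc/ΔE = 1240 / 71.40 = 17.4 nm.

17.4 nm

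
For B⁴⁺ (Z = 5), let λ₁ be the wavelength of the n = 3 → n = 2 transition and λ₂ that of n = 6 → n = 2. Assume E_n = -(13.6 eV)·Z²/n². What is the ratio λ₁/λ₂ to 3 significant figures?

1.60

λ ∝ 1/ΔE ∝ 1/(1/n_f² − 1/n_i²), and the Z² and hc factors cancel in the ratio.
λ₁/λ₂ = (1/2² − 1/6²)/(1/2² − 1/3²) = 0.2222/0.1389 = 1.60.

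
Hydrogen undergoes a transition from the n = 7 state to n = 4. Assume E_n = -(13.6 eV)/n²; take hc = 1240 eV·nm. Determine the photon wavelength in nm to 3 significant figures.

ΔE = 13.60 × (1/4² − 1/7²) = 13.60 × 0.04209 = 0.5724 eV.
λ = hc/ΔE = 1240 / 0.5724 = 2170 nm.

2170 nm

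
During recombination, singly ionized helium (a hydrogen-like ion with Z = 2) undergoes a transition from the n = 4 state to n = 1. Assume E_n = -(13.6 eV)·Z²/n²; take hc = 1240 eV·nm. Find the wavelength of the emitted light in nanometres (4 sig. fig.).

24.31 nm

For Z = 2 the level energies scale as Z², so the effective Rydberg energy is 13.6 × 4 = 54.40 eV.
ΔE = 54.40 × (1/1² − 1/4²) = 54.40 × 0.9375 = 51.00 eV.
λ = hc/ΔE = 1240 / 51.00 = 24.31 nm.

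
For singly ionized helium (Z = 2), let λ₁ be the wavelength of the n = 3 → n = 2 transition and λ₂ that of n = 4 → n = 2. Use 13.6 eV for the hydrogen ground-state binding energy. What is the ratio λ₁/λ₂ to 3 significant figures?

1.35

λ ∝ 1/ΔE ∝ 1/(1/n_f² − 1/n_i²), and the Z² and hc factors cancel in the ratio.
λ₁/λ₂ = (1/2² − 1/4²)/(1/2² − 1/3²) = 0.1875/0.1389 = 1.35.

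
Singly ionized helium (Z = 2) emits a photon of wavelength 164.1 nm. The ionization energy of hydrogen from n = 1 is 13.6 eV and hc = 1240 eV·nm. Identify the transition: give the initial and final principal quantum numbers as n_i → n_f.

The photon energy is ΔE = hc/λ = 1240 / 164.1 = 7.556 eV.
With Z = 2, ΔE = 54.40 × (1/n_f² − 1/n_i²), so 1/n_f² − 1/n_i² = 0.1389.
Trying n_f = 2 gives 1/n_i² = 0.1111, i.e. n_i ≈ 3; this pair matches.

n_i = 3, n_f = 2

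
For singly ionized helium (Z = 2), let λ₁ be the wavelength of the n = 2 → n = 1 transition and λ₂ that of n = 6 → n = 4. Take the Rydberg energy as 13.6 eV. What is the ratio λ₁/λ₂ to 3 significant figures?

0.0463

λ ∝ 1/ΔE ∝ 1/(1/n_f² − 1/n_i²), and the Z² and hc factors cancel in the ratio.
λ₁/λ₂ = (1/4² − 1/6²)/(1/1² − 1/2²) = 0.03472/0.7500 = 0.0463.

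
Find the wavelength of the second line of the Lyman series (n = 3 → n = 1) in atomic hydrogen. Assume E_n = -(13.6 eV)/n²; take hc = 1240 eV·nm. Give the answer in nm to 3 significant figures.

The Lyman series terminates on n_f = 1; the second line has n_i = 1+2 = 3.
ΔE = 13.60 × (1/1² − 1/3²) = 12.09 eV.
λ = 1240 / 12.09 = 103 nm.

103 nm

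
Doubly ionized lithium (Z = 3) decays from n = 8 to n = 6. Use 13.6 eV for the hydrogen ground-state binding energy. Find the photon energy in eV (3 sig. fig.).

The Bohr energies scale as Z², so for Z = 3: E_n = −122.4/n² eV.
E_8 = −122.4/64 = −1.913 eV and E_6 = −122.4/36 = −3.400 eV.
The photon energy is |E_8 − E_6| = 1.49 eV.

1.49 eV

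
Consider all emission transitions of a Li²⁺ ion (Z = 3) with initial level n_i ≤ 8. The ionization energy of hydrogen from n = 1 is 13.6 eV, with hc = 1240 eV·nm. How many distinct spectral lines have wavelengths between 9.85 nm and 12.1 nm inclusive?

Enumerate all n_i → n_f pairs with 1 ≤ n_f < n_i ≤ 8 and compute λ = 1240 / [13.6·9·(1/n_f² − 1/n_i²)].
Lines falling in [9.85, 12.1] nm: 8→1 (10.29 nm), 7→1 (10.34 nm), 6→1 (10.42 nm), 5→1 (10.55 nm), 4→1 (10.81 nm), 3→1 (11.40 nm).

6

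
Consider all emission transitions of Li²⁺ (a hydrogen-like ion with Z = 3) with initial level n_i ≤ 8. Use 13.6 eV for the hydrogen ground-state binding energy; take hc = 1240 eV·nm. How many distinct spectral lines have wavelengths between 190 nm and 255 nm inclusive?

Enumerate all n_i → n_f pairs with 1 ≤ n_f < n_i ≤ 8 and compute λ = 1240 / [13.6·9·(1/n_f² − 1/n_i²)].
Lines falling in [190, 255] nm: 4→3 (208.4 nm), 8→4 (216.1 nm), 7→4 (240.7 nm).

3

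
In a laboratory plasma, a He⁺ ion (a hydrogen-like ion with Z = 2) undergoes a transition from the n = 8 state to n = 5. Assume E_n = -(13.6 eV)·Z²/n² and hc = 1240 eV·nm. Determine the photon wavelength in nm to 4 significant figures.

935.1 nm

For Z = 2 the level energies scale as Z², so the effective Rydberg energy is 13.6 × 4 = 54.40 eV.
ΔE = 54.40 × (1/5² − 1/8²) = 54.40 × 0.02438 = 1.326 eV.
λ = hc/ΔE = 1240 / 1.326 = 935.1 nm.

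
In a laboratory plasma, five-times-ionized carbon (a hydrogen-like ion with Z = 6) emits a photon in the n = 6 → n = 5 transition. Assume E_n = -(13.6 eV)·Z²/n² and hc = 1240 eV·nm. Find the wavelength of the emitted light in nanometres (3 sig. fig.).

For Z = 6 the level energies scale as Z², so the effective Rydberg energy is 13.6 × 36 = 489.6 eV.
ΔE = 489.6 × (1/5² − 1/6²) = 489.6 × 0.01222 = 5.984 eV.
λ = hc/ΔE = 1240 / 5.984 = 207 nm.

207 nm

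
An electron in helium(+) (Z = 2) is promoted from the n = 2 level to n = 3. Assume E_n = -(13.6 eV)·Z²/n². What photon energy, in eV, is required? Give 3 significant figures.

7.56 eV

The Bohr energies scale as Z², so for Z = 2: E_n = −54.40/n² eV.
E_3 = −54.40/9 = −6.044 eV and E_2 = −54.40/4 = −13.60 eV.
The photon energy is |E_3 − E_2| = 7.56 eV.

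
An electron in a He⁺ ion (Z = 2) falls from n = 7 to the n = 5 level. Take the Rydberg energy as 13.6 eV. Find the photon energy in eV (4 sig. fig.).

The Bohr energies scale as Z², so for Z = 2: E_n = −54.40/n² eV.
E_7 = −54.40/49 = −1.110 eV and E_5 = −54.40/25 = −2.176 eV.
The photon energy is |E_7 − E_5| = 1.066 eV.

1.066 eV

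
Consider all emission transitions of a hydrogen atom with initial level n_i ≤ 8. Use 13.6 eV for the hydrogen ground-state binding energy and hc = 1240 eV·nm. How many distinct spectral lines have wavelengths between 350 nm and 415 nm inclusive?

Enumerate all n_i → n_f pairs with 1 ≤ n_f < n_i ≤ 8 and compute λ = 1240 / [13.6·1·(1/n_f² − 1/n_i²)].
Lines falling in [350, 415] nm: 8→2 (389.0 nm), 7→2 (397.1 nm), 6→2 (410.3 nm).

3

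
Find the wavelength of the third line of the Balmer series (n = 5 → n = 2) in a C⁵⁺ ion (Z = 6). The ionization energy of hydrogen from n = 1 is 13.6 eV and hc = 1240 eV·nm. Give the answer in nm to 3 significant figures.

12.1 nm

The Balmer series terminates on n_f = 2; the third line has n_i = 2+3 = 5.
ΔE = 489.6 × (1/2² − 1/5²) = 102.8 eV.
λ = 1240 / 102.8 = 12.1 nm.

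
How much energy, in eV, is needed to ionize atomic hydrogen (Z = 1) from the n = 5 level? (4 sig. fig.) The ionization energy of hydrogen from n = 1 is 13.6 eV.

E_5 = −13.60/25 = −0.5440 eV, so ionization (to E = 0) requires 0.5440 eV.

0.5440 eV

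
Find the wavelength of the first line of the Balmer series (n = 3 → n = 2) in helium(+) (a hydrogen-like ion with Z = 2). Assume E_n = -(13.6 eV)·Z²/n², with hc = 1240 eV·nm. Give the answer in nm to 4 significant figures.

The Balmer series terminates on n_f = 2; the first line has n_i = 2+1 = 3.
ΔE = 54.40 × (1/2² − 1/3²) = 7.556 eV.
λ = 1240 / 7.556 = 164.1 nm.

164.1 nm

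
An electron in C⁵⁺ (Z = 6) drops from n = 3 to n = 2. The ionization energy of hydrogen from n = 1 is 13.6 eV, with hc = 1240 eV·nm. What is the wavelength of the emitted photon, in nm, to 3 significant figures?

18.2 nm

For Z = 6 the level energies scale as Z², so the effective Rydberg energy is 13.6 × 36 = 489.6 eV.
ΔE = 489.6 × (1/2² − 1/3²) = 489.6 × 0.1389 = 68.00 eV.
λ = hc/ΔE = 1240 / 68.00 = 18.2 nm.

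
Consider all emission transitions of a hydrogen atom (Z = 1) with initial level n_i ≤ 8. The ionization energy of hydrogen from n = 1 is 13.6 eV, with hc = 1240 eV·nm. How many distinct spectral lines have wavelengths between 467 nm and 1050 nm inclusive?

4

Enumerate all n_i → n_f pairs with 1 ≤ n_f < n_i ≤ 8 and compute λ = 1240 / [13.6·1·(1/n_f² − 1/n_i²)].
Lines falling in [467, 1050] nm: 4→2 (486.3 nm), 3→2 (656.5 nm), 8→3 (954.9 nm), 7→3 (1005 nm).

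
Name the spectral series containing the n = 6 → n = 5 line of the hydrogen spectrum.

The series is set by the lower level: n_f = 5 is the Pfund series.

Pfund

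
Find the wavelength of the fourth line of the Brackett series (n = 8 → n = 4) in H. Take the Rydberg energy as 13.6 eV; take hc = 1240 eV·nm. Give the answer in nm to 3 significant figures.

The Brackett series terminates on n_f = 4; the fourth line has n_i = 4+4 = 8.
ΔE = 13.60 × (1/4² − 1/8²) = 0.6375 eV.
λ = 1240 / 0.6375 = 1950 nm.

1950 nm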